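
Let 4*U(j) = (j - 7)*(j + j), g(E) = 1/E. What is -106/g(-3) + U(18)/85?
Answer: 27129/85 ≈ 319.16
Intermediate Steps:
U(j) = j*(-7 + j)/2 (U(j) = ((j - 7)*(j + j))/4 = ((-7 + j)*(2*j))/4 = (2*j*(-7 + j))/4 = j*(-7 + j)/2)
-106/g(-3) + U(18)/85 = -106/(1/(-3)) + ((½)*18*(-7 + 18))/85 = -106/(-⅓) + ((½)*18*11)*(1/85) = -106*(-3) + 99*(1/85) = 318 + 99/85 = 27129/85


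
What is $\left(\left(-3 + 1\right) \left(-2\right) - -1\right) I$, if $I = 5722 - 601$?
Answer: $25605$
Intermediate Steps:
$I = 5121$
$\left(\left(-3 + 1\right) \left(-2\right) - -1\right) I = \left(\left(-3 + 1\right) \left(-2\right) - -1\right) 5121 = \left(\left(-2\right) \left(-2\right) + 1\right) 5121 = \left(4 + 1\right) 5121 = 5 \cdot 5121 = 25605$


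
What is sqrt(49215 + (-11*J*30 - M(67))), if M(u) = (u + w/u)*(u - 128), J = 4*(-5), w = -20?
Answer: sqrt(268818338)/67 ≈ 244.71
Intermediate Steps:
J = -20
M(u) = (-128 + u)*(u - 20/u) (M(u) = (u - 20/u)*(u - 128) = (u - 20/u)*(-128 + u) = (-128 + u)*(u - 20/u))
sqrt(49215 + (-11*J*30 - M(67))) = sqrt(49215 + (-11*(-20)*30 - (-20 + 67**2 - 128*67 + 2560/67))) = sqrt(49215 + (220*30 - (-20 + 4489 - 8576 + 2560*(1/67)))) = sqrt(49215 + (6600 - (-20 + 4489 - 8576 + 2560/67))) = sqrt(49215 + (6600 - 1*(-272609/67))) = sqrt(49215 + (6600 + 272609/67)) = sqrt(49215 + 714809/67) = sqrt(4012214/67) = sqrt(268818338)/67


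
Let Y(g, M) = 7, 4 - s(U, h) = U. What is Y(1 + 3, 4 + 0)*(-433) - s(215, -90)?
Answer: -2820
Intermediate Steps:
s(U, h) = 4 - U
Y(1 + 3, 4 + 0)*(-433) - s(215, -90) = 7*(-433) - (4 - 1*215) = -3031 - (4 - 215) = -3031 - 1*(-211) = -3031 + 211 = -2820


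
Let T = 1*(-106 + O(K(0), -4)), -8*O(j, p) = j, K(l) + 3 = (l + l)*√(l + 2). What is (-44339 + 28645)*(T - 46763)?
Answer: 2942224803/4 ≈ 7.3556e+8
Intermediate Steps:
K(l) = -3 + 2*l*√(2 + l) (K(l) = -3 + (l + l)*√(l + 2) = -3 + (2*l)*√(2 + l) = -3 + 2*l*√(2 + l))
O(j, p) = -j/8
T = -845/8 (T = 1*(-106 - (-3 + 2*0*√(2 + 0))/8) = 1*(-106 - (-3 + 2*0*√2)/8) = 1*(-106 - (-3 + 0)/8) = 1*(-106 - ⅛*(-3)) = 1*(-106 + 3/8) = 1*(-845/8) = -845/8 ≈ -105.63)
(-44339 + 28645)*(T - 46763) = (-44339 + 28645)*(-845/8 - 46763) = -15694*(-374949/8) = 2942224803/4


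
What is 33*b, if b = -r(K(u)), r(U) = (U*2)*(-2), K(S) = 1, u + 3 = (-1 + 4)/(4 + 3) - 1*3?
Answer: 132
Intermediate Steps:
u = -39/7 (u = -3 + ((-1 + 4)/(4 + 3) - 1*3) = -3 + (3/7 - 3) = -3 - 18/7 = -39/7 ≈ -5.5714)
r(U) = -4*U (r(U) = (2*U)*(-2) = -4*U)
b = 4 (b = -(-4) = -1*(-4) = 4)
33*b = 33*4 = 132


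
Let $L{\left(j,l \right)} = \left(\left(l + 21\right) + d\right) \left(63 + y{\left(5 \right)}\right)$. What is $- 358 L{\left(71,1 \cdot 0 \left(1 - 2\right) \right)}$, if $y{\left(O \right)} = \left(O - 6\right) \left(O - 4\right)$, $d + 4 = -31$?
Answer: $310744$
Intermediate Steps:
$d = -35$ ($d = -4 - 31 = -35$)
$y{\left(O \right)} = \left(-6 + O\right) \left(-4 + O\right)$
$L{\left(j,l \right)} = -868 + 62 l$ ($L{\left(j,l \right)} = \left(\left(l + 21\right) - 35\right) \left(63 + \left(24 + 5^{2} - 50\right)\right) = \left(\left(21 + l\right) - 35\right) \left(63 + \left(24 + 25 - 50\right)\right) = \left(-14 + l\right) \left(63 - 1\right) = \left(-14 + l\right) 62 = -868 + 62 l$)
$- 358 L{\left(71,1 \cdot 0 \left(1 - 2\right) \right)} = - 358 \left(-868 + 62 \cdot 1 \cdot 0 \left(1 - 2\right)\right) = - 358 \left(-868 + 62 \cdot 0 \left(-1\right)\right) = - 358 \left(-868 + 62 \cdot 0\right) = - 358 \left(-868 + 0\right) = \left(-358\right) \left(-868\right) = 310744$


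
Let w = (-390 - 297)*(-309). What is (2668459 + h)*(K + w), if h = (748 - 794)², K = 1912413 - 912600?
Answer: 3236993275200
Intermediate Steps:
K = 999813
w = 212283 (w = -687*(-309) = 212283)
h = 2116 (h = (-46)² = 2116)
(2668459 + h)*(K + w) = (2668459 + 2116)*(999813 + 212283) = 2670575*1212096 = 3236993275200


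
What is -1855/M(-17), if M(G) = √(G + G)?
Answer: 1855*I*√34/34 ≈ 318.13*I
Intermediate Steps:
M(G) = √2*√G (M(G) = √(2*G) = √2*√G)
-1855/M(-17) = -1855*(-I*√34/34) = -(-1855)*I*√34/34 = 1855*I*√34/34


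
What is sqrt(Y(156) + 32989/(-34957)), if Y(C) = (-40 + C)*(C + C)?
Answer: 7*sqrt(902554608215)/34957 ≈ 190.24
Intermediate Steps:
Y(C) = 2*C*(-40 + C) (Y(C) = (-40 + C)*(2*C) = 2*C*(-40 + C))
sqrt(Y(156) + 32989/(-34957)) = sqrt(2*156*(-40 + 156) + 32989/(-34957)) = sqrt(2*156*116 + 32989*(-1/34957)) = sqrt(36192 - 32989/34957) = sqrt(1265130755/34957) = 7*sqrt(902554608215)/34957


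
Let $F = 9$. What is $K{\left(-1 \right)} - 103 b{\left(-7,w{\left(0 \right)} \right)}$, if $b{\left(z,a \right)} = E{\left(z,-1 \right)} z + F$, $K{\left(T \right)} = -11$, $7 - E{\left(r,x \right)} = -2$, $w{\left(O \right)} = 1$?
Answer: $5551$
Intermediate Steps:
$E{\left(r,x \right)} = 9$ ($E{\left(r,x \right)} = 7 - -2 = 7 + 2 = 9$)
$b{\left(z,a \right)} = 9 + 9 z$ ($b{\left(z,a \right)} = 9 z + 9 = 9 + 9 z$)
$K{\left(-1 \right)} - 103 b{\left(-7,w{\left(0 \right)} \right)} = -11 - 103 \left(9 + 9 \left(-7\right)\right) = -11 - 103 \left(9 - 63\right) = -11 - -5562 = -11 + 5562 = 5551$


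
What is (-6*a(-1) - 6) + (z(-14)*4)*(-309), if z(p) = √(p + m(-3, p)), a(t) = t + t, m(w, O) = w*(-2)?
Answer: 6 - 2472*I*√2 ≈ 6.0 - 3495.9*I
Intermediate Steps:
m(w, O) = -2*w
a(t) = 2*t
z(p) = √(6 + p) (z(p) = √(p - 2*(-3)) = √(p + 6) = √(6 + p))
(-6*a(-1) - 6) + (z(-14)*4)*(-309) = (-12*(-1) - 6) + (√(6 - 14)*4)*(-309) = (-6*(-2) - 6) + (√(-8)*4)*(-309) = (12 - 6) + ((2*I*√2)*4)*(-309) = 6 + (8*I*√2)*(-309) = 6 - 2472*I*√2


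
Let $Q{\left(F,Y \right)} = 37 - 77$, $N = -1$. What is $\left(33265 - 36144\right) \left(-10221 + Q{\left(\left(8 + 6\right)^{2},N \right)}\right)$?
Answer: $29541419$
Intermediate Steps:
$Q{\left(F,Y \right)} = -40$ ($Q{\left(F,Y \right)} = 37 - 77 = -40$)
$\left(33265 - 36144\right) \left(-10221 + Q{\left(\left(8 + 6\right)^{2},N \right)}\right) = \left(33265 - 36144\right) \left(-10221 - 40\right) = \left(-2879\right) \left(-10261\right) = 29541419$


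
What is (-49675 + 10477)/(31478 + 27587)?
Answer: -39198/59065 ≈ -0.66364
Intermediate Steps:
(-49675 + 10477)/(31478 + 27587) = -39198/59065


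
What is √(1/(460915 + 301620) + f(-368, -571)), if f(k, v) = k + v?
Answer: 2*I*√136497647065685/762535 ≈ 30.643*I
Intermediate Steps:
√(1/(460915 + 301620) + f(-368, -571)) = √(1/(460915 + 301620) + (-368 - 571)) = √(1/762535 - 939) = √(-716020364/762535) = 2*I*√136497647065685/762535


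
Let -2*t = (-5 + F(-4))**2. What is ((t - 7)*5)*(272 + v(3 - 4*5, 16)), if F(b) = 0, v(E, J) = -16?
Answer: -24960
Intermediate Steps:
t = -25/2 (t = -(-5 + 0)**2/2 = -1/2*(-5)**2 = -1/2*25 = -25/2 ≈ -12.500)
((t - 7)*5)*(272 + v(3 - 4*5, 16)) = ((-25/2 - 7)*5)*(272 - 16) = -39/2*5*256 = -195/2*256 = -24960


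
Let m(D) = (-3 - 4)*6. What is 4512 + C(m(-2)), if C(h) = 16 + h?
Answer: 4486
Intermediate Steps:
m(D) = -42 (m(D) = -7*6 = -42)
4512 + C(m(-2)) = 4512 + (16 - 42) = 4512 - 26 = 4486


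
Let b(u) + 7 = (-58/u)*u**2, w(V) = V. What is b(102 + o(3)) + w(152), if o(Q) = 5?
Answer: -6061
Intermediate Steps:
b(u) = -7 - 58*u (b(u) = -7 + (-58/u)*u**2 = -7 - 58*u)
b(102 + o(3)) + w(152) = (-7 - 58*(102 + 5)) + 152 = (-7 - 58*107) + 152 = (-7 - 6206) + 152 = -6213 + 152 = -6061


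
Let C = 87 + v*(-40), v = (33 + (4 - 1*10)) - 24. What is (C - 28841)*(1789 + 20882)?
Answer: -654602454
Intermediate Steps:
v = 3 (v = (33 + (4 - 10)) - 24 = (33 - 6) - 24 = 27 - 24 = 3)
C = -33 (C = 87 + 3*(-40) = 87 - 120 = -33)
(C - 28841)*(1789 + 20882) = (-33 - 28841)*(1789 + 20882) = -28874*22671 = -654602454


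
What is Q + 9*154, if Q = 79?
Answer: 1465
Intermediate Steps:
Q + 9*154 = 79 + 9*154 = 79 + 1386 = 1465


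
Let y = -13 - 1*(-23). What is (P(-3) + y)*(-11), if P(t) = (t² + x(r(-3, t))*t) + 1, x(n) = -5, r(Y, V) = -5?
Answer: -385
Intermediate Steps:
P(t) = 1 + t² - 5*t (P(t) = (t² - 5*t) + 1 = 1 + t² - 5*t)
y = 10 (y = -13 + 23 = 10)
(P(-3) + y)*(-11) = ((1 + (-3)² - 5*(-3)) + 10)*(-11) = ((1 + 9 + 15) + 10)*(-11) = (25 + 10)*(-11) = 35*(-11) = -385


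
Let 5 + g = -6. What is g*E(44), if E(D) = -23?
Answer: 253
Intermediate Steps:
g = -11 (g = -5 - 6 = -11)
g*E(44) = -11*(-23) = 253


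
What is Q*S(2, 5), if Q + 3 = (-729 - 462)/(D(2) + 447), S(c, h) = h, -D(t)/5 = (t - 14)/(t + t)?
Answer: -4295/154 ≈ -27.890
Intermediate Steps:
D(t) = -5*(-14 + t)/(2*t) (D(t) = -5*(t - 14)/(t + t) = -5*(-14 + t)/(2*t))
Q = -859/154 (Q = -3 + (-729 - 462)/((-5/2 + 35/2) + 447) = -3 - 1191/((-5/2 + 35*(½)) + 447) = -3 - 1191/((-5/2 + 35/2) + 447) = -3 - 1191/(15 + 447) = -3 - 1191/462 = -3 - 1191*1/462 = -3 - 397/154 = -859/154 ≈ -5.5779)
Q*S(2, 5) = -859/154*5 = -4295/154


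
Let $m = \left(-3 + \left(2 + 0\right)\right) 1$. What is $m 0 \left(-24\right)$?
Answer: $0$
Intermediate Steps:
$m = -1$ ($m = \left(-3 + 2\right) 1 = \left(-1\right) 1 = -1$)
$m 0 \left(-24\right) = \left(-1\right) 0 \left(-24\right) = 0 \left(-24\right) = 0$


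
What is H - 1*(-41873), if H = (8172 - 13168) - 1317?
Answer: 35560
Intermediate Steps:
H = -6313 (H = -4996 - 1317 = -6313)
H - 1*(-41873) = -6313 - 1*(-41873) = -6313 + 41873 = 35560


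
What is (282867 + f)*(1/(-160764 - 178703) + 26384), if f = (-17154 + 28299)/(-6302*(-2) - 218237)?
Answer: 520970597642229625782/69805617611 ≈ 7.4632e+9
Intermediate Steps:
f = -11145/205633 (f = 11145/(-23*(-548) - 218237) = 11145/(12604 - 218237) = 11145/(-205633) = 11145*(-1/205633) = -11145/205633 ≈ -0.054199)
(282867 + f)*(1/(-160764 - 178703) + 26384) = (282867 - 11145/205633)*(1/(-160764 - 178703) + 26384) = 58166778666*(1/(-339467) + 26384)/205633 = 58166778666*(-1/339467 + 26384)/205633 = (58166778666/205633)*(8956497327/339467) = 520970597642229625782/69805617611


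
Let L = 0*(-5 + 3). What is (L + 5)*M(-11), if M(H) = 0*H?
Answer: 0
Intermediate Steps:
L = 0 (L = 0*(-2) = 0)
M(H) = 0
(L + 5)*M(-11) = (0 + 5)*0 = 5*0 = 0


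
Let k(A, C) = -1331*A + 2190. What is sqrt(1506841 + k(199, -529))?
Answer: sqrt(1244162) ≈ 1115.4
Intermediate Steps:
k(A, C) = 2190 - 1331*A
sqrt(1506841 + k(199, -529)) = sqrt(1506841 + (2190 - 1331*199)) = sqrt(1506841 + (2190 - 264869)) = sqrt(1506841 - 262679) = sqrt(1244162)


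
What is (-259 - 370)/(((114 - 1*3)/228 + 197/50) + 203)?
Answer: -70300/23183 ≈ -3.0324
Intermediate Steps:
(-259 - 370)/(((114 - 1*3)/228 + 197/50) + 203) = -629/(((114 - 3)*(1/228) + 197*(1/50)) + 203) = -629/((111*(1/228) + 197/50) + 203) = -629/((37/76 + 197/50) + 203) = -629/(8411/1900 + 203) = -629/394111/1900 = -629*1900/394111 = -70300/23183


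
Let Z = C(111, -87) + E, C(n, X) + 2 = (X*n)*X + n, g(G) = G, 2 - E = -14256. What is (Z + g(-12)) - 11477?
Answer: 843037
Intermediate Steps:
E = 14258 (E = 2 - 1*(-14256) = 2 + 14256 = 14258)
C(n, X) = -2 + n + n*X² (C(n, X) = -2 + ((X*n)*X + n) = -2 + (n*X² + n) = -2 + (n + n*X²) = -2 + n + n*X²)
Z = 854526 (Z = (-2 + 111 + 111*(-87)²) + 14258 = (-2 + 111 + 111*7569) + 14258 = (-2 + 111 + 840159) + 14258 = 840268 + 14258 = 854526)
(Z + g(-12)) - 11477 = (854526 - 12) - 11477 = 854514 - 11477 = 843037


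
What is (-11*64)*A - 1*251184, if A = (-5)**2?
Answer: -268784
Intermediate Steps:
A = 25
(-11*64)*A - 1*251184 = -11*64*25 - 1*251184 = -704*25 - 251184 = -17600 - 251184 = -268784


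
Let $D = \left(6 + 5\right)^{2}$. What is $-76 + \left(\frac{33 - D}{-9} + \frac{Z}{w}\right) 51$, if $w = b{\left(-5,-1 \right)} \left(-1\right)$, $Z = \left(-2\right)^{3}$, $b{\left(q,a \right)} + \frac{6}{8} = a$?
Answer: $\frac{3980}{21} \approx 189.52$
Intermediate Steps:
$D = 121$ ($D = 11^{2} = 121$)
$b{\left(q,a \right)} = - \frac{3}{4} + a$
$Z = -8$
$w = \frac{7}{4}$ ($w = \left(- \frac{3}{4} - 1\right) \left(-1\right) = \left(- \frac{7}{4}\right) \left(-1\right) = \frac{7}{4} \approx 1.75$)
$-76 + \left(\frac{33 - D}{-9} + \frac{Z}{w}\right) 51 = -76 + \left(\frac{33 - 121}{-9} - \frac{8}{\frac{7}{4}}\right) 51 = -76 + \left(\left(33 - 121\right) \left(- \frac{1}{9}\right) - \frac{32}{7}\right) 51 = -76 + \left(\left(-88\right) \left(- \frac{1}{9}\right) - \frac{32}{7}\right) 51 = -76 + \left(\frac{88}{9} - \frac{32}{7}\right) 51 = -76 + \frac{328}{63} \cdot 51 = -76 + \frac{5576}{21} = \frac{3980}{21}$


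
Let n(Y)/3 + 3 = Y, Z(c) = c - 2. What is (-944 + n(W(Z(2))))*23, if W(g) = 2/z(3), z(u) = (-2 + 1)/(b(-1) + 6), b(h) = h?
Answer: -22609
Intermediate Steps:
Z(c) = -2 + c
z(u) = -1/5 (z(u) = (-2 + 1)/(-1 + 6) = -1/5)
W(g) = -10 (W(g) = 2/(-1/5) = 2*(-5) = -10)
n(Y) = -9 + 3*Y
(-944 + n(W(Z(2))))*23 = (-944 + (-9 + 3*(-10)))*23 = (-944 + (-9 - 30))*23 = (-944 - 39)*23 = -983*23 = -22609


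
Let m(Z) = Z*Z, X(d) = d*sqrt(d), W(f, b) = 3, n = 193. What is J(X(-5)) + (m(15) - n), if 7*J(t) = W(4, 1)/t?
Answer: 32 + 3*I*sqrt(5)/175 ≈ 32.0 + 0.038333*I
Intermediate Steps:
X(d) = d**(3/2)
m(Z) = Z**2
J(t) = 3/(7*t) (J(t) = (3/t)/7 = 3/(7*t))
J(X(-5)) + (m(15) - n) = 3/(7*((-5)**(3/2))) + (15**2 - 1*193) = 3/(7*((-5*I*sqrt(5)))) + (225 - 193) = 3*(I*sqrt(5)/25)/7 + 32 = 3*I*sqrt(5)/175 + 32 = 32 + 3*I*sqrt(5)/175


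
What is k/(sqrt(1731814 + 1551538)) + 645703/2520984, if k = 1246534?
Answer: 645703/2520984 + 623267*sqrt(820838)/820838 ≈ 688.19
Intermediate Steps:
k/(sqrt(1731814 + 1551538)) + 645703/2520984 = 1246534/(sqrt(1731814 + 1551538)) + 645703/2520984 = 1246534/(sqrt(3283352)) + 645703*(1/2520984) = 1246534/((2*sqrt(820838))) + 645703/2520984 = 1246534*(sqrt(820838)/1641676) + 645703/2520984 = 623267*sqrt(820838)/820838 + 645703/2520984 = 645703/2520984 + 623267*sqrt(820838)/820838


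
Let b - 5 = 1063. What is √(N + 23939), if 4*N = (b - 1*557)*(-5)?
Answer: √93201/2 ≈ 152.64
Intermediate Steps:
b = 1068 (b = 5 + 1063 = 1068)
N = -2555/4 (N = ((1068 - 1*557)*(-5))/4 = ((1068 - 557)*(-5))/4 = (511*(-5))/4 = (¼)*(-2555) = -2555/4 ≈ -638.75)
√(N + 23939) = √(-2555/4 + 23939) = √(93201/4) = √93201/2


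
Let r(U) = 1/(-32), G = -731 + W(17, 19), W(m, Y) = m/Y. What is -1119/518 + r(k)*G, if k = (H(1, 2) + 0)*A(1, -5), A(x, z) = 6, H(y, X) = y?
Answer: 101646/4921 ≈ 20.656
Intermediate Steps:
G = -13872/19 (G = -731 + 17/19 = -13872/19 ≈ -730.11)
k = 6 (k = (1 + 0)*6 = 1*6 = 6)
r(U) = -1/32
-1119/518 + r(k)*G = -1119/518 - 1/32*(-13872/19) = -1119*1/518 + 867/38 = -1119/518 + 867/38 = 101646/4921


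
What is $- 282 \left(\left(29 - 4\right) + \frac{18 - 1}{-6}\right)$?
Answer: $-6251$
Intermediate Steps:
$- 282 \left(\left(29 - 4\right) + \frac{18 - 1}{-6}\right) = - 282 \left(\left(29 + \left(-9 + 5\right)\right) + 17 \left(- \frac{1}{6}\right)\right) = - 282 \left(\left(29 - 4\right) - \frac{17}{6}\right) = - 282 \left(25 - \frac{17}{6}\right) = \left(-282\right) \frac{133}{6} = -6251$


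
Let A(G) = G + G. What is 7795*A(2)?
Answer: 31180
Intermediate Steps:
A(G) = 2*G
7795*A(2) = 7795*(2*2) = 7795*4 = 31180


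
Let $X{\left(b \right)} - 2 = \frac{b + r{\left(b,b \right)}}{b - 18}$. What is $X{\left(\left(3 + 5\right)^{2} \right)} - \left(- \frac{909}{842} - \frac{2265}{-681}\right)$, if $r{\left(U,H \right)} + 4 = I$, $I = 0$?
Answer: $\frac{4650743}{4396082} \approx 1.0579$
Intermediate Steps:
$r{\left(U,H \right)} = -4$ ($r{\left(U,H \right)} = -4 + 0 = -4$)
$X{\left(b \right)} = 2 + \frac{-4 + b}{-18 + b}$ ($X{\left(b \right)} = 2 + \frac{b - 4}{b - 18} = 2 + \frac{-4 + b}{-18 + b}$)
$X{\left(\left(3 + 5\right)^{2} \right)} - \left(- \frac{909}{842} - \frac{2265}{-681}\right) = \frac{-40 + 3 \left(3 + 5\right)^{2}}{-18 + \left(3 + 5\right)^{2}} - \left(- \frac{909}{842} - \frac{2265}{-681}\right) = \frac{-40 + 3 \cdot 8^{2}}{-18 + 8^{2}} - \left(\left(-909\right) \frac{1}{842} - - \frac{755}{227}\right) = \frac{-40 + 3 \cdot 64}{-18 + 64} - \left(- \frac{909}{842} + \frac{755}{227}\right) = \frac{-40 + 192}{46} - \frac{429367}{191134} = \frac{1}{46} \cdot 152 - \frac{429367}{191134} = \frac{76}{23} - \frac{429367}{191134} = \frac{4650743}{4396082}$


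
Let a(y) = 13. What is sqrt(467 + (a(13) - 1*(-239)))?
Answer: sqrt(719) ≈ 26.814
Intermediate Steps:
sqrt(467 + (a(13) - 1*(-239))) = sqrt(467 + (13 - 1*(-239))) = sqrt(467 + (13 + 239)) = sqrt(467 + 252) = sqrt(719)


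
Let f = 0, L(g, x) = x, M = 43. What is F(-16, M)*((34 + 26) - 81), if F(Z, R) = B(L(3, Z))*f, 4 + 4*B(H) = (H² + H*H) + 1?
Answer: 0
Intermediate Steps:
B(H) = -¾ + H²/2 (B(H) = -1 + ((H² + H*H) + 1)/4 = -1 + ((H² + H²) + 1)/4 = -1 + (2*H² + 1)/4 = -1 + (1 + 2*H²)/4 = -1 + (¼ + H²/2) = -¾ + H²/2)
F(Z, R) = 0 (F(Z, R) = (-¾ + Z²/2)*0 = 0)
F(-16, M)*((34 + 26) - 81) = 0*((34 + 26) - 81) = 0*(60 - 81) = 0*(-21) = 0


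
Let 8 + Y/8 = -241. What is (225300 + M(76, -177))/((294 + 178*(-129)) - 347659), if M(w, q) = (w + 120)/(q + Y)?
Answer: -488675504/803239263 ≈ -0.60838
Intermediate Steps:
Y = -1992 (Y = -64 + 8*(-241) = -64 - 1928 = -1992)
M(w, q) = (120 + w)/(-1992 + q) (M(w, q) = (w + 120)/(q - 1992) = (120 + w)/(-1992 + q))
(225300 + M(76, -177))/((294 + 178*(-129)) - 347659) = (225300 + (120 + 76)/(-1992 - 177))/((294 + 178*(-129)) - 347659) = (225300 + 196/(-2169))/((294 - 22962) - 347659) = (225300 - 1/2169*196)/(-22668 - 347659) = (225300 - 196/2169)/(-370327) = (488675504/2169)*(-1/370327) = -488675504/803239263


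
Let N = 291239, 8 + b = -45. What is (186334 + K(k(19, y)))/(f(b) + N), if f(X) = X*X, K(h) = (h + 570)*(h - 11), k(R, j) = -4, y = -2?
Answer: 44461/73512 ≈ 0.60481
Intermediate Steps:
b = -53 (b = -8 - 45 = -53)
K(h) = (-11 + h)*(570 + h) (K(h) = (570 + h)*(-11 + h) = (-11 + h)*(570 + h))
f(X) = X²
(186334 + K(k(19, y)))/(f(b) + N) = (186334 + (-6270 + (-4)² + 559*(-4)))/((-53)² + 291239) = (186334 + (-6270 + 16 - 2236))/(2809 + 291239) = (186334 - 8490)/294048 = 177844*(1/294048) = 44461/73512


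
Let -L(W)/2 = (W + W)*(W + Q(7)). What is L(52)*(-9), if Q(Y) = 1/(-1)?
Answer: 95472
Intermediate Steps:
Q(Y) = -1
L(W) = -4*W*(-1 + W) (L(W) = -2*(W + W)*(W - 1) = -2*2*W*(-1 + W) = -4*W*(-1 + W))
L(52)*(-9) = (4*52*(1 - 1*52))*(-9) = (4*52*(1 - 52))*(-9) = (4*52*(-51))*(-9) = -10608*(-9) = 95472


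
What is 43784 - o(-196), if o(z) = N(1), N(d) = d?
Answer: 43783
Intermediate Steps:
o(z) = 1
43784 - o(-196) = 43784 - 1*1 = 43784 - 1 = 43783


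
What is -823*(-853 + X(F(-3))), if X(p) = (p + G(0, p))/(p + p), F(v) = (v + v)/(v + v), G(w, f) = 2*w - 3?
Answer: 702842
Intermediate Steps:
G(w, f) = -3 + 2*w
F(v) = 1 (F(v) = (2*v)/((2*v)) = (2*v)*(1/(2*v)) = 1)
X(p) = (-3 + p)/(2*p) (X(p) = (p + (-3 + 2*0))/(p + p) = (p + (-3 + 0))/((2*p)) = (p - 3)*(1/(2*p)) = (-3 + p)*(1/(2*p)) = (-3 + p)/(2*p))
-823*(-853 + X(F(-3))) = -823*(-853 + (½)*(-3 + 1)/1) = -823*(-853 + (½)*1*(-2)) = -823*(-853 - 1) = -823*(-854) = 702842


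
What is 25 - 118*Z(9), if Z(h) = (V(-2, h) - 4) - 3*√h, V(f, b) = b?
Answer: 497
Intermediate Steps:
Z(h) = -4 + h - 3*√h (Z(h) = (h - 4) - 3*√h = (-4 + h) - 3*√h = -4 + h - 3*√h)
25 - 118*Z(9) = 25 - 118*(-4 + 9 - 3*√9) = 25 - 118*(-4 + 9 - 3*3) = 25 - 118*(-4 + 9 - 9) = 25 - 118*(-4) = 25 + 472 = 497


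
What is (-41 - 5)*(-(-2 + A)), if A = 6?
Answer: 184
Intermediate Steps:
(-41 - 5)*(-(-2 + A)) = (-41 - 5)*(-(-2 + 6)) = -(-46)*4 = -46*(-4) = 184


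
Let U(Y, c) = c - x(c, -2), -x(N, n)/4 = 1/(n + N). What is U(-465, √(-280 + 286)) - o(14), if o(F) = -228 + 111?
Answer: 121 + 3*√6 ≈ 128.35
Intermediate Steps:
o(F) = -117
x(N, n) = -4/(N + n) (x(N, n) = -4/(n + N) = -4/(N + n))
U(Y, c) = c + 4/(-2 + c) (U(Y, c) = c - (-4)/(c - 2) = c - (-4)/(-2 + c) = c + 4/(-2 + c))
U(-465, √(-280 + 286)) - o(14) = (4 + √(-280 + 286)*(-2 + √(-280 + 286)))/(-2 + √(-280 + 286)) - 1*(-117) = (4 + √6*(-2 + √6))/(-2 + √6) + 117 = 117 + (4 + √6*(-2 + √6))/(-2 + √6)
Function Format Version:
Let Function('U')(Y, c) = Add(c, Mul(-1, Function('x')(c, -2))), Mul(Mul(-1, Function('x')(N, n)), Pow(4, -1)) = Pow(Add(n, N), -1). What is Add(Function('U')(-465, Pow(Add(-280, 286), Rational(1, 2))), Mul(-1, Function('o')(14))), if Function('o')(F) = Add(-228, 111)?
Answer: Add(121, Mul(3, Pow(6, Rational(1, 2)))) ≈ 128.35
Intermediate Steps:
Function('o')(F) = -117
Function('x')(N, n) = Mul(-4, Pow(Add(N, n), -1)) (Function('x')(N, n) = Mul(-4, Pow(Add(n, N), -1)) = Mul(-4, Pow(Add(N, n), -1)))
Function('U')(Y, c) = Add(c, Mul(4, Pow(Add(-2, c), -1))) (Function('U')(Y, c) = Add(c, Mul(-1, Mul(-4, Pow(Add(c, -2), -1)))) = Add(c, Mul(-1, Mul(-4, Pow(Add(-2, c), -1)))) = Add(c, Mul(4, Pow(Add(-2, c), -1))))
Add(Function('U')(-465, Pow(Add(-280, 286), Rational(1, 2))), Mul(-1, Function('o')(14))) = Add(Mul(Pow(Add(-2, Pow(Add(-280, 286), Rational(1, 2))), -1), Add(4, Mul(Pow(Add(-280, 286), Rational(1, 2)), Add(-2, Pow(Add(-280, 286), Rational(1, 2)))))), Mul(-1, -117)) = Add(Mul(Pow(Add(-2, Pow(6, Rational(1, 2))), -1), Add(4, Mul(Pow(6, Rational(1, 2)), Add(-2, Pow(6, Rational(1, 2)))))), 117) = Add(117, Mul(Pow(Add(-2, Pow(6, Rational(1, 2))), -1), Add(4, Mul(Pow(6, Rational(1, 2)), Add(-2, Pow(6, Rational(1, 2)))))))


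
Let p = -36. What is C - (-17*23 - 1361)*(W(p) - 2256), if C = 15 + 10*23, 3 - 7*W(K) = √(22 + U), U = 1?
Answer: -27660613/7 - 1752*√23/7 ≈ -3.9527e+6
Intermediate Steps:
W(K) = 3/7 - √23/7 (W(K) = 3/7 - √(22 + 1)/7 = 3/7 - √23/7)
C = 245 (C = 15 + 230 = 245)
C - (-17*23 - 1361)*(W(p) - 2256) = 245 - (-17*23 - 1361)*((3/7 - √23/7) - 2256) = 245 - (-391 - 1361)*(-15789/7 - √23/7) = 245 - (-1752)*(-15789/7 - √23/7) = 245 - (27662328/7 + 1752*√23/7) = 245 + (-27662328/7 - 1752*√23/7) = -27660613/7 - 1752*√23/7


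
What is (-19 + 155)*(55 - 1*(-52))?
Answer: 14552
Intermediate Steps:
(-19 + 155)*(55 - 1*(-52)) = 136*(55 + 52) = 136*107 = 14552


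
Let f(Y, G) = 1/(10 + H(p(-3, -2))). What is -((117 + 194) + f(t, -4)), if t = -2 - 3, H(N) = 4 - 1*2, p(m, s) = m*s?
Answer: -3733/12 ≈ -311.08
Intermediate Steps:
H(N) = 2 (H(N) = 4 - 2 = 2)
t = -5
f(Y, G) = 1/12 (f(Y, G) = 1/(10 + 2) = 1/12)
-((117 + 194) + f(t, -4)) = -((117 + 194) + 1/12) = -(311 + 1/12) = -1*3733/12 = -3733/12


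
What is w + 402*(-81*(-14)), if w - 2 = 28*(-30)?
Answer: 455030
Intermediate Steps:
w = -838 (w = 2 + 28*(-30) = 2 - 840 = -838)
w + 402*(-81*(-14)) = -838 + 402*(-81*(-14)) = -838 + 402*1134 = -838 + 455868 = 455030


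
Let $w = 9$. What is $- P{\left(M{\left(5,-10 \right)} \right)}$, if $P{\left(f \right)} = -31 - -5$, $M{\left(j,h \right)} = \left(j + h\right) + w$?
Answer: $26$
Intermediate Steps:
$M{\left(j,h \right)} = 9 + h + j$ ($M{\left(j,h \right)} = \left(j + h\right) + 9 = \left(h + j\right) + 9 = 9 + h + j$)
$P{\left(f \right)} = -26$ ($P{\left(f \right)} = -31 + 5 = -26$)
$- P{\left(M{\left(5,-10 \right)} \right)} = \left(-1\right) \left(-26\right) = 26$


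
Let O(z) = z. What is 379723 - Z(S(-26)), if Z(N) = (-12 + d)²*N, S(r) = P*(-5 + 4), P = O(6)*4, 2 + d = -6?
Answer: 389323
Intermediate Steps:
d = -8 (d = -2 - 6 = -8)
P = 24 (P = 6*4 = 24)
S(r) = -24 (S(r) = 24*(-5 + 4) = 24*(-1) = -24)
Z(N) = 400*N (Z(N) = (-12 - 8)²*N = (-20)²*N = 400*N)
379723 - Z(S(-26)) = 379723 - 400*(-24) = 379723 - 1*(-9600) = 379723 + 9600 = 389323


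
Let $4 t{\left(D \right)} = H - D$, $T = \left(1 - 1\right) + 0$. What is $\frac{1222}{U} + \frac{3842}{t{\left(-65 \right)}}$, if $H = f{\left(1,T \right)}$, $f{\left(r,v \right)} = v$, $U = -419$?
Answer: $\frac{6359762}{27235} \approx 233.51$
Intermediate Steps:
$T = 0$ ($T = 0 + 0 = 0$)
$H = 0$
$t{\left(D \right)} = - \frac{D}{4}$ ($t{\left(D \right)} = \frac{0 - D}{4} = \frac{\left(-1\right) D}{4} = - \frac{D}{4}$)
$\frac{1222}{U} + \frac{3842}{t{\left(-65 \right)}} = \frac{1222}{-419} + \frac{3842}{\left(- \frac{1}{4}\right) \left(-65\right)} = 1222 \left(- \frac{1}{419}\right) + \frac{3842}{\frac{65}{4}} = - \frac{1222}{419} + 3842 \cdot \frac{4}{65} = - \frac{1222}{419} + \frac{15368}{65} = \frac{6359762}{27235}$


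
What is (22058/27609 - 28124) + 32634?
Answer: 124538648/27609 ≈ 4510.8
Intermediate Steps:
(22058/27609 - 28124) + 32634 = -776453458/27609 + 32634 = 124538648/27609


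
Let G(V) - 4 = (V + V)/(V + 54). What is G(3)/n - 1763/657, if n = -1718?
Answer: -28799546/10722897 ≈ -2.6858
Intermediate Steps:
G(V) = 4 + 2*V/(54 + V) (G(V) = 4 + (V + V)/(V + 54) = 4 + (2*V)/(54 + V) = 4 + 2*V/(54 + V))
G(3)/n - 1763/657 = (6*(36 + 3)/(54 + 3))/(-1718) - 1763/657 = (6*39/57)*(-1/1718) - 1763*1/657 = (6*(1/57)*39)*(-1/1718) - 1763/657 = (78/19)*(-1/1718) - 1763/657 = -39/16321 - 1763/657 = -28799546/10722897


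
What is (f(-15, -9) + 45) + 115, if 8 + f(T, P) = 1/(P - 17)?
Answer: 3951/26 ≈ 151.96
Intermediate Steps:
f(T, P) = -8 + 1/(-17 + P) (f(T, P) = -8 + 1/(P - 17) = -8 + 1/(-17 + P))
(f(-15, -9) + 45) + 115 = ((137 - 8*(-9))/(-17 - 9) + 45) + 115 = ((137 + 72)/(-26) + 45) + 115 = (-1/26*209 + 45) + 115 = (-209/26 + 45) + 115 = 961/26 + 115 = 3951/26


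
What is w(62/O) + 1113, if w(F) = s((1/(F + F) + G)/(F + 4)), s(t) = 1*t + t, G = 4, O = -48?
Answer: 2248071/2015 ≈ 1115.7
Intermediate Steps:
s(t) = 2*t (s(t) = t + t = 2*t)
w(F) = 2*(4 + 1/(2*F))/(4 + F) (w(F) = 2*((1/(F + F) + 4)/(F + 4)) = 2*((1/(2*F) + 4)/(4 + F)) = 2*((4 + 1/(2*F))/(4 + F)) = 2*(4 + 1/(2*F))/(4 + F))
w(62/O) + 1113 = (1 + 8*(62/(-48)))/(((62/(-48)))*(4 + 62/(-48))) + 1113 = (1 + 8*(62*(-1/48)))/(((62*(-1/48)))*(4 + 62*(-1/48))) + 1113 = (1 + 8*(-31/24))/((-31/24)*(4 - 31/24)) + 1113 = -24*(1 - 31/3)/(31*65/24) + 1113 = -24/31*24/65*(-28/3) + 1113 = 5376/2015 + 1113 = 2248071/2015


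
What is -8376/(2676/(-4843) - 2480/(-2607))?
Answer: -26438217894/1258577 ≈ -21006.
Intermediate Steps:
-8376/(2676/(-4843) - 2480/(-2607)) = -8376/(2676*(-1/4843) - 2480*(-1/2607)) = -8376/(-2676/4843 + 2480/2607) = -8376/5034308/12625701 = -8376*12625701/5034308 = -26438217894/1258577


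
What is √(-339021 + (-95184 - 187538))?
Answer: I*√621743 ≈ 788.51*I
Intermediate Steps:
√(-339021 + (-95184 - 187538)) = √(-339021 - 282722) = √(-621743) = I*√621743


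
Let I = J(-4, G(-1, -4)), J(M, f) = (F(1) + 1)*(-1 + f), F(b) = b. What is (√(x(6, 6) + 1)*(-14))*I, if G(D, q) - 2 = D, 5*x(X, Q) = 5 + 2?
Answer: 0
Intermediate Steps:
x(X, Q) = 7/5 (x(X, Q) = (5 + 2)/5 = (⅕)*7 = 7/5)
G(D, q) = 2 + D
J(M, f) = -2 + 2*f (J(M, f) = (1 + 1)*(-1 + f) = 2*(-1 + f) = -2 + 2*f)
I = 0 (I = -2 + 2*(2 - 1) = -2 + 2*1 = -2 + 2 = 0)
(√(x(6, 6) + 1)*(-14))*I = (√(7/5 + 1)*(-14))*0 = (√(12/5)*(-14))*0 = ((2*√15/5)*(-14))*0 = -28*√15/5*0 = 0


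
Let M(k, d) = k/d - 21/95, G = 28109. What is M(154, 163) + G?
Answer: 435279072/15485 ≈ 28110.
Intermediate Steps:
M(k, d) = -21/95 + k/d (M(k, d) = k/d - 21*1/95 = k/d - 21/95 = -21/95 + k/d)
M(154, 163) + G = (-21/95 + 154/163) + 28109 = 11207/15485 + 28109 = 435279072/15485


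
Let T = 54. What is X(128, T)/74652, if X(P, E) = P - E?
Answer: 37/37326 ≈ 0.00099127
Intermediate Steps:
X(128, T)/74652 = (128 - 1*54)/74652 = (128 - 54)*(1/74652) = 74*(1/74652) = 37/37326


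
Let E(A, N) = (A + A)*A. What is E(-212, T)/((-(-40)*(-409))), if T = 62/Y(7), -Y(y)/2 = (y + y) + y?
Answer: -11236/2045 ≈ -5.4944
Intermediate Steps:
Y(y) = -6*y (Y(y) = -2*((y + y) + y) = -2*(2*y + y) = -6*y)
T = -31/21 (T = 62/((-6*7)) = 62/(-42) = 62*(-1/42) = -31/21 ≈ -1.4762)
E(A, N) = 2*A² (E(A, N) = (2*A)*A = 2*A²)
E(-212, T)/((-(-40)*(-409))) = (2*(-212)²)/((-(-40)*(-409))) = (2*44944)/((-1*16360)) = 89888/(-16360) = 89888*(-1/16360) = -11236/2045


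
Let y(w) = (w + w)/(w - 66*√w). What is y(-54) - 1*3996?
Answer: 6*(-7326*√6 + 1997*I)/(-3*I + 11*√6) ≈ -3996.0 - 0.21995*I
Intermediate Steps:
y(w) = 2*w/(w - 66*√w) (y(w) = (2*w)/(w - 66*√w) = 2*w/(w - 66*√w))
y(-54) - 1*3996 = 2*(-54)/(-54 - 198*I*√6) - 1*3996 = 2*(-54)/(-54 - 198*I*√6) - 3996 = -108/(-54 - 198*I*√6) - 3996 = -3996 - 108/(-54 - 198*I*√6)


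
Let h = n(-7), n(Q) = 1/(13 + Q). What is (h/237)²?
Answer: 1/2022084 ≈ 4.9454e-7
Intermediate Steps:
h = ⅙ (h = 1/(13 - 7) = 1/6 = ⅙ ≈ 0.16667)
(h/237)² = ((⅙)/237)² = ((⅙)*(1/237))² = (1/1422)² = 1/2022084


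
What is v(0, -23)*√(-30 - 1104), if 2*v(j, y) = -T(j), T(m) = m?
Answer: 0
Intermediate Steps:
v(j, y) = -j/2 (v(j, y) = (-j)/2 = -j/2)
v(0, -23)*√(-30 - 1104) = (-½*0)*√(-30 - 1104) = 0*√(-1134) = 0*(9*I*√14) = 0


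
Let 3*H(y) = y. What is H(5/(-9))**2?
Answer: 25/729 ≈ 0.034294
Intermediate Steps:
H(y) = y/3
H(5/(-9))**2 = ((5/(-9))/3)**2 = ((5*(-1/9))/3)**2 = ((1/3)*(-5/9))**2 = (-5/27)**2 = 25/729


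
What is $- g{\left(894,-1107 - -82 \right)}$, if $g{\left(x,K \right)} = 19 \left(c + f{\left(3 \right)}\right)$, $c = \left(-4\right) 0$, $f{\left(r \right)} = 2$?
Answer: $-38$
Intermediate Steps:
$c = 0$
$g{\left(x,K \right)} = 38$ ($g{\left(x,K \right)} = 19 \left(0 + 2\right) = 19 \cdot 2 = 38$)
$- g{\left(894,-1107 - -82 \right)} = \left(-1\right) 38 = -38$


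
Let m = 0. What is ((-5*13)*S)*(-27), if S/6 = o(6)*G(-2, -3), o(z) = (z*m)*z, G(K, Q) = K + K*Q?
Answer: 0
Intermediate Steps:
o(z) = 0 (o(z) = (z*0)*z = 0*z = 0)
S = 0 (S = 6*(0*(-2*(1 - 3))) = 6*(0*(-2*(-2))) = 6*(0*4) = 6*0 = 0)
((-5*13)*S)*(-27) = (-5*13*0)*(-27) = -65*0*(-27) = 0*(-27) = 0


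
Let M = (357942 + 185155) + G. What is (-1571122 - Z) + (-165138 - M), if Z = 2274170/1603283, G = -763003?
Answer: -2431146864352/1603283 ≈ -1.5164e+6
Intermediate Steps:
M = -219906 (M = (357942 + 185155) - 763003 = 543097 - 763003 = -219906)
Z = 2274170/1603283 (Z = 2274170*(1/1603283) = 2274170/1603283 ≈ 1.4184)
(-1571122 - Z) + (-165138 - M) = (-1571122 - 1*2274170/1603283) + (-165138 - 1*(-219906)) = (-1571122 - 2274170/1603283) + (-165138 + 219906) = -2518955467696/1603283 + 54768 = -2431146864352/1603283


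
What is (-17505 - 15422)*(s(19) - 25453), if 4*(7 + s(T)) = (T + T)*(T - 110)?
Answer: 1733573623/2 ≈ 8.6679e+8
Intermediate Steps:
s(T) = -7 + T*(-110 + T)/2 (s(T) = -7 + ((T + T)*(T - 110))/4 = -7 + ((2*T)*(-110 + T))/4 = -7 + (2*T*(-110 + T))/4 = -7 + T*(-110 + T)/2)
(-17505 - 15422)*(s(19) - 25453) = (-17505 - 15422)*((-7 + (½)*19² - 55*19) - 25453) = -32927*((-7 + (½)*361 - 1045) - 25453) = -32927*((-7 + 361/2 - 1045) - 25453) = -32927*(-1743/2 - 25453) = -32927*(-52649/2) = 1733573623/2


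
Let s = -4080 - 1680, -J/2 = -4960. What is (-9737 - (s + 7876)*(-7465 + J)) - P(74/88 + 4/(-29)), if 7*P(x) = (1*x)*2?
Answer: -23243373819/4466 ≈ -5.2045e+6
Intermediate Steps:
J = 9920 (J = -2*(-4960) = 9920)
s = -5760
P(x) = 2*x/7 (P(x) = ((1*x)*2)/7 = (x*2)/7 = (2*x)/7 = 2*x/7)
(-9737 - (s + 7876)*(-7465 + J)) - P(74/88 + 4/(-29)) = (-9737 - (-5760 + 7876)*(-7465 + 9920)) - 2*(74/88 + 4/(-29))/7 = (-9737 - 2116*2455) - 2*(74*(1/88) + 4*(-1/29))/7 = (-9737 - 1*5194780) - 2*(37/44 - 4/29)/7 = (-9737 - 5194780) - 2*897/(7*1276) = -5204517 - 1*897/4466 = -5204517 - 897/4466 = -23243373819/4466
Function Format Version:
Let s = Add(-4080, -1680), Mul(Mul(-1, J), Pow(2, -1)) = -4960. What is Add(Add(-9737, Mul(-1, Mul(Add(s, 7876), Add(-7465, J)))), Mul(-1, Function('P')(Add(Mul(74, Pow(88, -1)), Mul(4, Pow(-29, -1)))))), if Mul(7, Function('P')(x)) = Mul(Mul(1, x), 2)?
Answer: Rational(-23243373819, 4466) ≈ -5.2045e+6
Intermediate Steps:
J = 9920 (J = Mul(-2, -4960) = 9920)
s = -5760
Function('P')(x) = Mul(Rational(2, 7), x) (Function('P')(x) = Mul(Rational(1, 7), Mul(Mul(1, x), 2)) = Mul(Rational(1, 7), Mul(x, 2)) = Mul(Rational(1, 7), Mul(2, x)) = Mul(Rational(2, 7), x))
Add(Add(-9737, Mul(-1, Mul(Add(s, 7876), Add(-7465, J)))), Mul(-1, Function('P')(Add(Mul(74, Pow(88, -1)), Mul(4, Pow(-29, -1)))))) = Add(Add(-9737, Mul(-1, Mul(Add(-5760, 7876), Add(-7465, 9920)))), Mul(-1, Mul(Rational(2, 7), Add(Mul(74, Pow(88, -1)), Mul(4, Pow(-29, -1)))))) = Add(Add(-9737, Mul(-1, Mul(2116, 2455))), Mul(-1, Mul(Rational(2, 7), Add(Mul(74, Rational(1, 88)), Mul(4, Rational(-1, 29)))))) = Add(Add(-9737, Mul(-1, 5194780)), Mul(-1, Mul(Rational(2, 7), Add(Rational(37, 44), Rational(-4, 29))))) = Add(Add(-9737, -5194780), Mul(-1, Mul(Rational(2, 7), Rational(897, 1276)))) = Add(-5204517, Mul(-1, Rational(897, 4466))) = Add(-5204517, Rational(-897, 4466)) = Rational(-23243373819, 4466)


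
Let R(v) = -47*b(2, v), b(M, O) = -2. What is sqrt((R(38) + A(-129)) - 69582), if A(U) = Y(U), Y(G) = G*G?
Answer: I*sqrt(52847) ≈ 229.88*I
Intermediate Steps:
Y(G) = G**2
R(v) = 94 (R(v) = -47*(-2) = 94)
A(U) = U**2
sqrt((R(38) + A(-129)) - 69582) = sqrt((94 + (-129)**2) - 69582) = sqrt((94 + 16641) - 69582) = sqrt(16735 - 69582) = sqrt(-52847) = I*sqrt(52847)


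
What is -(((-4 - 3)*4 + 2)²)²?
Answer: -456976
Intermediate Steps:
-(((-4 - 3)*4 + 2)²)² = -((-7*4 + 2)²)² = -((-28 + 2)²)² = -((-26)²)² = -1*676² = -1*456976 = -456976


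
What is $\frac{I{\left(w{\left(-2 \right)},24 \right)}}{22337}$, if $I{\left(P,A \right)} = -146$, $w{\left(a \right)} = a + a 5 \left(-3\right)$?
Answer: $- \frac{146}{22337} \approx -0.0065362$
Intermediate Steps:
$w{\left(a \right)} = - 14 a$ ($w{\left(a \right)} = a + 5 a \left(-3\right) = a - 15 a = - 14 a$)
$\frac{I{\left(w{\left(-2 \right)},24 \right)}}{22337} = - \frac{146}{22337}$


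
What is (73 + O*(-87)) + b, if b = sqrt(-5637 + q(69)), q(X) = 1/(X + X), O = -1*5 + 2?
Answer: 334 + I*sqrt(107350890)/138 ≈ 334.0 + 75.08*I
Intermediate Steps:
O = -3 (O = -5 + 2 = -3)
q(X) = 1/(2*X)
b = I*sqrt(107350890)/138 (b = sqrt(-5637 + (1/2)/69) = sqrt(-5637 + (1/2)*(1/69)) = sqrt(-5637 + 1/138) = sqrt(-777905/138) = I*sqrt(107350890)/138 ≈ 75.08*I)
(73 + O*(-87)) + b = (73 - 3*(-87)) + I*sqrt(107350890)/138 = (73 + 261) + I*sqrt(107350890)/138 = 334 + I*sqrt(107350890)/138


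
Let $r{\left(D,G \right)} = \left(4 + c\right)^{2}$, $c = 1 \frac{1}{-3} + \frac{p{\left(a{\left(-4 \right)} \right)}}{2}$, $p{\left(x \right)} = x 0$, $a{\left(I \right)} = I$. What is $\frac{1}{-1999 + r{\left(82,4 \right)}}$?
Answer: $- \frac{9}{17870} \approx -0.00050364$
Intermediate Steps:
$p{\left(x \right)} = 0$
$c = - \frac{1}{3}$ ($c = 1 \frac{1}{-3} + \frac{0}{2} = 1 \left(- \frac{1}{3}\right) + 0 \cdot \frac{1}{2} = - \frac{1}{3} + 0 = - \frac{1}{3} \approx -0.33333$)
$r{\left(D,G \right)} = \frac{121}{9}$ ($r{\left(D,G \right)} = \left(4 - \frac{1}{3}\right)^{2} = \left(\frac{11}{3}\right)^{2} = \frac{121}{9}$)
$\frac{1}{-1999 + r{\left(82,4 \right)}} = \frac{1}{-1999 + \frac{121}{9}} = \frac{1}{- \frac{17870}{9}} = - \frac{9}{17870}$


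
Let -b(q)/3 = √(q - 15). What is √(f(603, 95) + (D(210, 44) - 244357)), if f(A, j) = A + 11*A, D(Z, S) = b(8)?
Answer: √(-237121 - 3*I*√7) ≈ 0.0081 - 486.95*I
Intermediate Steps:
b(q) = -3*√(-15 + q) (b(q) = -3*√(q - 15) = -3*√(-15 + q))
D(Z, S) = -3*I*√7 (D(Z, S) = -3*√(-15 + 8) = -3*I*√7)
f(A, j) = 12*A
√(f(603, 95) + (D(210, 44) - 244357)) = √(12*603 + (-3*I*√7 - 244357)) = √(7236 + (-244357 - 3*I*√7)) = √(-237121 - 3*I*√7)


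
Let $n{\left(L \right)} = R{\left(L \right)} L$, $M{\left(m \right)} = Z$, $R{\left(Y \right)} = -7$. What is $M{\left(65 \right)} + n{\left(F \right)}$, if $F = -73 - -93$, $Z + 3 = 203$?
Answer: $60$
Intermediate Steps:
$Z = 200$ ($Z = -3 + 203 = 200$)
$F = 20$ ($F = -73 + 93 = 20$)
$M{\left(m \right)} = 200$
$n{\left(L \right)} = - 7 L$
$M{\left(65 \right)} + n{\left(F \right)} = 200 - 140 = 60$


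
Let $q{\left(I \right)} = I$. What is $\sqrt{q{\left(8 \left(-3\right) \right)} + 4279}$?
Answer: $\sqrt{4255} \approx 65.23$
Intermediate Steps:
$\sqrt{q{\left(8 \left(-3\right) \right)} + 4279} = \sqrt{8 \left(-3\right) + 4279} = \sqrt{-24 + 4279} = \sqrt{4255}$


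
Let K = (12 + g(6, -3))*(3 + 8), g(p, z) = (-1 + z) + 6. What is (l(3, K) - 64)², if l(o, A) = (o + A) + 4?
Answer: 9409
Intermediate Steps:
g(p, z) = 5 + z
K = 154 (K = (12 + (5 - 3))*(3 + 8) = (12 + 2)*11 = 14*11 = 154)
l(o, A) = 4 + A + o (l(o, A) = (A + o) + 4 = 4 + A + o)
(l(3, K) - 64)² = ((4 + 154 + 3) - 64)² = (161 - 64)² = 97² = 9409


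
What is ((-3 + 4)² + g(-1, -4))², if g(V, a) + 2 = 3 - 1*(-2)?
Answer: 16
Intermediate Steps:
g(V, a) = 3 (g(V, a) = -2 + (3 - 1*(-2)) = -2 + (3 + 2) = -2 + 5 = 3)
((-3 + 4)² + g(-1, -4))² = ((-3 + 4)² + 3)² = (1² + 3)² = (1 + 3)² = 4² = 16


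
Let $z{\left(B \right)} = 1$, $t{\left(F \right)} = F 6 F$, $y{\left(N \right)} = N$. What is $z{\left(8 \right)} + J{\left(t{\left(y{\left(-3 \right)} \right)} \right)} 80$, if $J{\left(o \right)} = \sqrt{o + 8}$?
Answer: $1 + 80 \sqrt{62} \approx 630.92$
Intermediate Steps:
$t{\left(F \right)} = 6 F^{2}$ ($t{\left(F \right)} = 6 F F = 6 F^{2}$)
$J{\left(o \right)} = \sqrt{8 + o}$
$z{\left(8 \right)} + J{\left(t{\left(y{\left(-3 \right)} \right)} \right)} 80 = 1 + \sqrt{8 + 6 \left(-3\right)^{2}} \cdot 80 = 1 + \sqrt{8 + 6 \cdot 9} \cdot 80 = 1 + \sqrt{8 + 54} \cdot 80 = 1 + \sqrt{62} \cdot 80 = 1 + 80 \sqrt{62}$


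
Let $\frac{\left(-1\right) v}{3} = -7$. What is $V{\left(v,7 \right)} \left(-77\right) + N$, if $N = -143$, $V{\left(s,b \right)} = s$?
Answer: $-1760$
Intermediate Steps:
$v = 21$ ($v = \left(-3\right) \left(-7\right) = 21$)
$V{\left(v,7 \right)} \left(-77\right) + N = 21 \left(-77\right) - 143 = -1617 - 143 = -1760$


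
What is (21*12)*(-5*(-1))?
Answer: 1260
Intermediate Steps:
(21*12)*(-5*(-1)) = 252*5 = 1260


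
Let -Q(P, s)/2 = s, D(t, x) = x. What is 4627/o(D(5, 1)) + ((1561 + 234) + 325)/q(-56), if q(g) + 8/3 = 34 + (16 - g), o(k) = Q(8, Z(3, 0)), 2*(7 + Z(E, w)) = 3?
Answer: 150433/341 ≈ 441.15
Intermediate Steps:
Z(E, w) = -11/2 (Z(E, w) = -7 + (1/2)*3 = -7 + 3/2 = -11/2)
Q(P, s) = -2*s
o(k) = 11 (o(k) = -2*(-11/2) = 11)
q(g) = 142/3 - g (q(g) = -8/3 + (34 + (16 - g)) = -8/3 + (50 - g) = 142/3 - g)
4627/o(D(5, 1)) + ((1561 + 234) + 325)/q(-56) = 4627/11 + ((1561 + 234) + 325)/(142/3 - 1*(-56)) = 4627*(1/11) + (1795 + 325)/(142/3 + 56) = 4627/11 + 2120/(310/3) = 4627/11 + 2120*(3/310) = 4627/11 + 636/31 = 150433/341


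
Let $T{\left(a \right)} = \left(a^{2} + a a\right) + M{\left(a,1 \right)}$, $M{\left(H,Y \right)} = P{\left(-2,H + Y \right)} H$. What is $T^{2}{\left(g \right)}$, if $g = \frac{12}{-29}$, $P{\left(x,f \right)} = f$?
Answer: $\frac{7056}{707281} \approx 0.0099762$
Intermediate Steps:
$M{\left(H,Y \right)} = H \left(H + Y\right)$ ($M{\left(H,Y \right)} = \left(H + Y\right) H = H \left(H + Y\right)$)
$g = - \frac{12}{29}$ ($g = 12 \left(- \frac{1}{29}\right) = - \frac{12}{29} \approx -0.41379$)
$T{\left(a \right)} = 2 a^{2} + a \left(1 + a\right)$ ($T{\left(a \right)} = \left(a^{2} + a a\right) + a \left(a + 1\right) = \left(a^{2} + a^{2}\right) + a \left(1 + a\right) = 2 a^{2} + a \left(1 + a\right)$)
$T^{2}{\left(g \right)} = \left(- \frac{12 \left(1 + 3 \left(- \frac{12}{29}\right)\right)}{29}\right)^{2} = \left(- \frac{12 \left(1 - \frac{36}{29}\right)}{29}\right)^{2} = \left(\left(- \frac{12}{29}\right) \left(- \frac{7}{29}\right)\right)^{2} = \left(\frac{84}{841}\right)^{2} = \frac{7056}{707281}$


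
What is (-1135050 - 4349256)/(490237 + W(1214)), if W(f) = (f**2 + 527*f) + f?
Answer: -5484306/2605025 ≈ -2.1053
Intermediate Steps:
W(f) = f**2 + 528*f
(-1135050 - 4349256)/(490237 + W(1214)) = (-1135050 - 4349256)/(490237 + 1214*(528 + 1214)) = -5484306/(490237 + 1214*1742) = -5484306/(490237 + 2114788) = -5484306/2605025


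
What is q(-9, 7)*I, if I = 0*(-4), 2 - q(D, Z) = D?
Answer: 0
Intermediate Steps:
q(D, Z) = 2 - D
I = 0
q(-9, 7)*I = (2 - 1*(-9))*0 = (2 + 9)*0 = 11*0 = 0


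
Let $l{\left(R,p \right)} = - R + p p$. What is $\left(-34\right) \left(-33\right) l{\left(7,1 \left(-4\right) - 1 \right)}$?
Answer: $20196$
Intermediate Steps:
$l{\left(R,p \right)} = p^{2} - R$ ($l{\left(R,p \right)} = - R + p^{2} = p^{2} - R$)
$\left(-34\right) \left(-33\right) l{\left(7,1 \left(-4\right) - 1 \right)} = \left(-34\right) \left(-33\right) \left(\left(1 \left(-4\right) - 1\right)^{2} - 7\right) = 1122 \left(\left(-4 - 1\right)^{2} - 7\right) = 1122 \left(\left(-5\right)^{2} - 7\right) = 1122 \left(25 - 7\right) = 1122 \cdot 18 = 20196$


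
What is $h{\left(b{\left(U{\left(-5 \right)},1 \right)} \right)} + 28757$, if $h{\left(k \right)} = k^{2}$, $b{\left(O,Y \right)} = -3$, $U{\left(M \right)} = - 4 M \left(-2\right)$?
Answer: $28766$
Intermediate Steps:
$U{\left(M \right)} = 8 M$
$h{\left(b{\left(U{\left(-5 \right)},1 \right)} \right)} + 28757 = \left(-3\right)^{2} + 28757 = 9 + 28757 = 28766$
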